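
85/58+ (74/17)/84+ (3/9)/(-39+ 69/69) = 593491/393414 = 1.51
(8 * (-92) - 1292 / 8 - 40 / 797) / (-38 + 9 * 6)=-1430695 / 25504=-56.10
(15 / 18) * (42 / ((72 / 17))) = 595 / 72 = 8.26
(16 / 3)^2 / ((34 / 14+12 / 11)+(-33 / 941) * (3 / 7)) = 9274496 / 1142649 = 8.12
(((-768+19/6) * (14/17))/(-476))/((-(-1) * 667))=4589/2313156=0.00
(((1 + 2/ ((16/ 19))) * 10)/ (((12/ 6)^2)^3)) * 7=945/ 256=3.69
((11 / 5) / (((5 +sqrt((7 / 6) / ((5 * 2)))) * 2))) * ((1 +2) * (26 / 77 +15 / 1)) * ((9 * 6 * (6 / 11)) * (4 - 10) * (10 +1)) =-206627760 / 10451 +6887592 * sqrt(105) / 52255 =-18420.48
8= 8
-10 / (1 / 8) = -80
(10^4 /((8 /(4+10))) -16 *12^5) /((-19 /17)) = 67384804 /19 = 3546568.63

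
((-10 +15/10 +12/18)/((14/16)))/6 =-94/63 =-1.49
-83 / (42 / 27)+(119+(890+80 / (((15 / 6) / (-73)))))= -19325 / 14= -1380.36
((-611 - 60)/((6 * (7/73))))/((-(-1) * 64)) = -18.22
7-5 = 2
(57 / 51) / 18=19 / 306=0.06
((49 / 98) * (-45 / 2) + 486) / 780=633 / 1040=0.61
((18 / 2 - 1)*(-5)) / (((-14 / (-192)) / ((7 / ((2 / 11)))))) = -21120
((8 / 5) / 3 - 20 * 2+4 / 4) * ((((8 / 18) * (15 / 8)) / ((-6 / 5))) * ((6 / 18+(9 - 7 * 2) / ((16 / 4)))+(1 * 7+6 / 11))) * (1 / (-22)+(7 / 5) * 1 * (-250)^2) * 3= 4859419350625 / 104544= 46482049.19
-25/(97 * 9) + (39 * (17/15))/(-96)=-68311/139680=-0.49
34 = 34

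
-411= -411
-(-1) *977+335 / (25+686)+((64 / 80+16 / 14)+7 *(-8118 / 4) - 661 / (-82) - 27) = -13514720617 / 1020285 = -13246.02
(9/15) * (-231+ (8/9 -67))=-2674/15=-178.27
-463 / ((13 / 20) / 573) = -5305980 / 13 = -408152.31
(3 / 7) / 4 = 3 / 28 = 0.11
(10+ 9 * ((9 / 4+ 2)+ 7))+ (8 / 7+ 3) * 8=4043 / 28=144.39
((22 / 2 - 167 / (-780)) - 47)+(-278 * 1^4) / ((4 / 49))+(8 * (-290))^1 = -4493803 / 780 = -5761.29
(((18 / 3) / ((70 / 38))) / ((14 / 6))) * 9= 12.56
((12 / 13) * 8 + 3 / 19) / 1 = 1863 / 247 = 7.54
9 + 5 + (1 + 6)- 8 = 13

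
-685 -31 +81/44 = -31423/44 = -714.16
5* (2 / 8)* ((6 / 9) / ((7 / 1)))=5 / 42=0.12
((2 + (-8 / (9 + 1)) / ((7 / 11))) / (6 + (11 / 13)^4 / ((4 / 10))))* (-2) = -2970344 / 14557795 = -0.20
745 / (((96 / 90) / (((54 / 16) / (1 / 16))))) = 301725 / 8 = 37715.62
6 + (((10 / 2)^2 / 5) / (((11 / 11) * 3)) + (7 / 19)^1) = 458 / 57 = 8.04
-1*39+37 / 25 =-938 / 25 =-37.52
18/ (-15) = -6/ 5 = -1.20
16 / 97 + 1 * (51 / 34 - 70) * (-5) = 66477 / 194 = 342.66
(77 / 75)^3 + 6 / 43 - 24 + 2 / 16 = -3287562023 / 145125000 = -22.65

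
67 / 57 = 1.18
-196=-196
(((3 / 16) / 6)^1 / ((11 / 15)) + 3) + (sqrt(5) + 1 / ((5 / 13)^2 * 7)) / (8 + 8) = sqrt(5) / 16 + 191143 / 61600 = 3.24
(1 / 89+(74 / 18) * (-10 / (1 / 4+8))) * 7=-919961 / 26433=-34.80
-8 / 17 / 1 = -8 / 17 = -0.47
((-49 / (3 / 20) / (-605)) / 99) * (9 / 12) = 49 / 11979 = 0.00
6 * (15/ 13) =6.92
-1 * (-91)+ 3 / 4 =367 / 4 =91.75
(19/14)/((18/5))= 95/252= 0.38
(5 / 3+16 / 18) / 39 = 23 / 351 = 0.07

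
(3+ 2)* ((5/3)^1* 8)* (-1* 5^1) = -1000/3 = -333.33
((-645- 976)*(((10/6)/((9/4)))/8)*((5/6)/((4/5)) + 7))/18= -1564265/23328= -67.06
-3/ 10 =-0.30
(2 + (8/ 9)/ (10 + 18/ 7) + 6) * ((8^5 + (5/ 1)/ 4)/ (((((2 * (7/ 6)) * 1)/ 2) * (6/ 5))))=523652615/ 2772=188907.87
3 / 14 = 0.21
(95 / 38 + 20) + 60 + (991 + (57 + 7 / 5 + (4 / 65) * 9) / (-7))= 969221 / 910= 1065.08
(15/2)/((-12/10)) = -6.25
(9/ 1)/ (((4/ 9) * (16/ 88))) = 891/ 8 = 111.38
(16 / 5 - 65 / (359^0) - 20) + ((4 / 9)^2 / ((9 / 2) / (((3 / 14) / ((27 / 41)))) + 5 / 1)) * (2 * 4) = -6387337 / 78165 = -81.72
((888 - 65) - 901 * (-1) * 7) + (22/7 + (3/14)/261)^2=216167089/30276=7139.88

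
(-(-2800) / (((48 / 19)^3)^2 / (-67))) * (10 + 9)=-10480646139775 / 764411904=-13710.73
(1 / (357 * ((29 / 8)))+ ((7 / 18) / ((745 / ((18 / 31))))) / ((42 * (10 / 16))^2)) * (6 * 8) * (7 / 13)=221838208 / 11101189125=0.02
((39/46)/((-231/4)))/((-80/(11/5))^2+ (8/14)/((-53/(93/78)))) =-98527/8874233727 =-0.00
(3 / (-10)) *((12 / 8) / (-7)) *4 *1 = 9 / 35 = 0.26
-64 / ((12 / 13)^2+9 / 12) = -43264 / 1083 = -39.95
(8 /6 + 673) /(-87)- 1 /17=-34652 /4437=-7.81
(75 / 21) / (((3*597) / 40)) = 1000 / 12537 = 0.08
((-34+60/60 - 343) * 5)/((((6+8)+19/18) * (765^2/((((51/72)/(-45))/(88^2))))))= 0.00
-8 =-8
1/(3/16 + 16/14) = 112/149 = 0.75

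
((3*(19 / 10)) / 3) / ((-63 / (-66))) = 209 / 105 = 1.99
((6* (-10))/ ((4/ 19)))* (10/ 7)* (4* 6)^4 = -945561600/ 7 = -135080228.57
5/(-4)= -5/4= -1.25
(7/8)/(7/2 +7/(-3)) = 3/4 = 0.75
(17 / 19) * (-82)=-1394 / 19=-73.37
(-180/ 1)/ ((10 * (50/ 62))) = -22.32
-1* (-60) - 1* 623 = -563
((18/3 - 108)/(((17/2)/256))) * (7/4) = -5376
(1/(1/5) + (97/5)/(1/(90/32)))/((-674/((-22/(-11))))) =-953/5392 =-0.18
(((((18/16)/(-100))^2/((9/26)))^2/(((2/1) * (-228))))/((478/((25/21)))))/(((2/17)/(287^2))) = -0.00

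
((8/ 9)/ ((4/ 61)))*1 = 122/ 9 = 13.56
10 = 10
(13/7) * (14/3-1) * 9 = 61.29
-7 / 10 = -0.70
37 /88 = 0.42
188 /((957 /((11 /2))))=94 /87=1.08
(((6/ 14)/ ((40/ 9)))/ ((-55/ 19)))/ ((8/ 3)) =-1539/ 123200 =-0.01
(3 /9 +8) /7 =25 /21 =1.19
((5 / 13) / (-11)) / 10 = -0.00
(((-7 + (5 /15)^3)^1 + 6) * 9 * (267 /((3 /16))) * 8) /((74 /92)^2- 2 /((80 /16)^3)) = -156473.08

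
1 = 1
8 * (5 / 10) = 4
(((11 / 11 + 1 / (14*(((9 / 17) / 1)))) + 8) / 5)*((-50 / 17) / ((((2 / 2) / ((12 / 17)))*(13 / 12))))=-92080 / 26299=-3.50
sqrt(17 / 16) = 1.03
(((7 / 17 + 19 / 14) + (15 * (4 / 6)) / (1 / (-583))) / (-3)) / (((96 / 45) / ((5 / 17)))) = 34677975 / 129472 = 267.84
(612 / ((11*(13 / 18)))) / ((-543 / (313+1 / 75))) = -28734624 / 647075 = -44.41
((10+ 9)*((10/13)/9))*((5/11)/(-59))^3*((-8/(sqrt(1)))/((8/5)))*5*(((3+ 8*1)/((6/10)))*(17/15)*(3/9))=10093750/78503863581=0.00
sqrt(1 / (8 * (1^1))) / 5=sqrt(2) / 20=0.07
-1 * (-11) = 11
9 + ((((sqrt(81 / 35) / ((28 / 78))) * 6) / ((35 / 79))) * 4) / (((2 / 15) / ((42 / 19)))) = 9 + 2994732 * sqrt(35) / 4655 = 3815.03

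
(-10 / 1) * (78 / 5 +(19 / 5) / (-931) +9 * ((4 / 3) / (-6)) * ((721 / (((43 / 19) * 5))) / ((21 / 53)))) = 19343498 / 6321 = 3060.20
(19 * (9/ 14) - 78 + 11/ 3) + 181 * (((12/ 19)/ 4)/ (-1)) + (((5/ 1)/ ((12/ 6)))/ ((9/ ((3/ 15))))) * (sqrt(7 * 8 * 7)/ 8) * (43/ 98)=-72377/ 798 + 43 * sqrt(2)/ 1008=-90.64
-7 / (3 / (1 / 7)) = -1 / 3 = -0.33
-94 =-94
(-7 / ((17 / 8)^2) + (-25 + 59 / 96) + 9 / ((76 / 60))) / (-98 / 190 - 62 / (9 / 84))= 49630715 / 1526539616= 0.03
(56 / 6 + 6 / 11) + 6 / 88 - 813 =-106003 / 132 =-803.05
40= 40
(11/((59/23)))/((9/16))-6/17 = 65630/9027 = 7.27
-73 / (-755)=73 / 755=0.10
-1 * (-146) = 146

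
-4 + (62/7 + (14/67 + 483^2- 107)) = 109364734/469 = 233187.07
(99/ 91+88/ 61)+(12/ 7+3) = 40216/ 5551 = 7.24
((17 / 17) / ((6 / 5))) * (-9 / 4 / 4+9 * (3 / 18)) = 25 / 32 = 0.78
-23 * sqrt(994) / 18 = -40.29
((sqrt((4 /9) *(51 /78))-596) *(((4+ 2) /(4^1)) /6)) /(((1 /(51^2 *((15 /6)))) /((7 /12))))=-4521405 /8+ 10115 *sqrt(442) /416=-564664.43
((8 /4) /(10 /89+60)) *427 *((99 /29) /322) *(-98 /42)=-1254099 /3568450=-0.35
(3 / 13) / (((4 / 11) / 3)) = 99 / 52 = 1.90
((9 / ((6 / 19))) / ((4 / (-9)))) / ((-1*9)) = 57 / 8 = 7.12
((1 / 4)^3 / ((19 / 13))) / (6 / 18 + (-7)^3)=-39 / 1250048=-0.00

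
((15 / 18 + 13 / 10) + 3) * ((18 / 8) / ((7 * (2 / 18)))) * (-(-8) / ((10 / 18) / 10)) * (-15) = -32076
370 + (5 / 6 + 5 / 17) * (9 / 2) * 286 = 61915 / 34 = 1821.03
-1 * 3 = -3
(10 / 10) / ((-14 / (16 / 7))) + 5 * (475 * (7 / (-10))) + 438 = -120017 / 98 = -1224.66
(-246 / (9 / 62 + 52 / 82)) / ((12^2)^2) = -52111 / 3423168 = -0.02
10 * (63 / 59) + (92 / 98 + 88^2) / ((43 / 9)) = 202842972 / 124313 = 1631.71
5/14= 0.36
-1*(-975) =975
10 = 10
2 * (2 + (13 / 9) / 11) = 422 / 99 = 4.26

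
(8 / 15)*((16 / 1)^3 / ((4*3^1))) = 8192 / 45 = 182.04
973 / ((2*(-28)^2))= 139 / 224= 0.62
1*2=2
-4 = -4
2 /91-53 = -4821 /91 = -52.98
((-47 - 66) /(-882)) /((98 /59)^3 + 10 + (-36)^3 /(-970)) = 11255796095 /5506897167324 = 0.00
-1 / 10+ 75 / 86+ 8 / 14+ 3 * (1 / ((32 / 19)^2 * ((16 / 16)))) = 3700443 / 1541120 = 2.40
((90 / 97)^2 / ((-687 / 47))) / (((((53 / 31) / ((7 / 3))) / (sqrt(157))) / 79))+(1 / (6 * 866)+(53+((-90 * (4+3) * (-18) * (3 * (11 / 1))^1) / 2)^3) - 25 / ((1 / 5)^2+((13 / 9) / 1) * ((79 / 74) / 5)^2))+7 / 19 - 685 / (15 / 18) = 84342786590865344363941795 / 12875287908 - 725148900 * sqrt(157) / 114197033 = 6550749559429915.62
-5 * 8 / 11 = -40 / 11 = -3.64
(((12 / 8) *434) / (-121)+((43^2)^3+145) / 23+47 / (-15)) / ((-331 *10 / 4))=-997675986236 / 3003825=-332135.19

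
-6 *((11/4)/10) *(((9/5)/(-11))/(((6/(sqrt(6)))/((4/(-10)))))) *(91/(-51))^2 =-8281 *sqrt(6)/144500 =-0.14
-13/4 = -3.25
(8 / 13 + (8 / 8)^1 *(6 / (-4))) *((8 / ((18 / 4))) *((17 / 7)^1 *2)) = -7.64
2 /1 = 2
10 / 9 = 1.11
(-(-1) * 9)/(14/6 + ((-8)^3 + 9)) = -27/1502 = -0.02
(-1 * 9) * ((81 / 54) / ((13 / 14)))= -189 / 13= -14.54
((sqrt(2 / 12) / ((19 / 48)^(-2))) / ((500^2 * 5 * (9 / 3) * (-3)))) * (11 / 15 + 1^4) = -4693 * sqrt(6) / 1166400000000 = -0.00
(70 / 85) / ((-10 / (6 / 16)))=-21 / 680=-0.03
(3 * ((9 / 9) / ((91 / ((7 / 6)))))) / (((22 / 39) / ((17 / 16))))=51 / 704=0.07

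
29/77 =0.38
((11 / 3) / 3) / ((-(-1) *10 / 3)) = 11 / 30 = 0.37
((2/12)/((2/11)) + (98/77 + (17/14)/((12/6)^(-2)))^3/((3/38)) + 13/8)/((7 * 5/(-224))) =-8531914428/456533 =-18688.49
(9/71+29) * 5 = 10340/71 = 145.63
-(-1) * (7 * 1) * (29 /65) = 203 /65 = 3.12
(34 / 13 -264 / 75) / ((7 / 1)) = -42 / 325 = -0.13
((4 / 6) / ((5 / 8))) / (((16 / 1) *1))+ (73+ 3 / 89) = 97589 / 1335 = 73.10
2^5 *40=1280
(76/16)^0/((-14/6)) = -3/7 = -0.43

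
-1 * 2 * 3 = -6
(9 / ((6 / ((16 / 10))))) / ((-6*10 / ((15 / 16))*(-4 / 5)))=3 / 64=0.05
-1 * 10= -10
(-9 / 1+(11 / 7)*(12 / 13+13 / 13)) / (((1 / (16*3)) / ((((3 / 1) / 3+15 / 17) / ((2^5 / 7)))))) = -1536 / 13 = -118.15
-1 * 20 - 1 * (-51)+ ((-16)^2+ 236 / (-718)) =102915 / 359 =286.67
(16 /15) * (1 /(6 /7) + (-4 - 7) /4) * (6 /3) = -152 /45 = -3.38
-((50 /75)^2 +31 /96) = -221 /288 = -0.77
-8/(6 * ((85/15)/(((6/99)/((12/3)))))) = -2/561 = -0.00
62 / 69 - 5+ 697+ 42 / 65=3110548 / 4485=693.54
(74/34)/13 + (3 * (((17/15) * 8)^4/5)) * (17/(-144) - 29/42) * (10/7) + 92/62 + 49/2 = -4657.03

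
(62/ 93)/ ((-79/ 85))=-0.72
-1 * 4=-4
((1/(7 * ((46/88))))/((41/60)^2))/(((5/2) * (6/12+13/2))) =63360/1894487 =0.03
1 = 1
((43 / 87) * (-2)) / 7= -86 / 609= -0.14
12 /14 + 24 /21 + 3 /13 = 29 /13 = 2.23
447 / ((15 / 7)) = 1043 / 5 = 208.60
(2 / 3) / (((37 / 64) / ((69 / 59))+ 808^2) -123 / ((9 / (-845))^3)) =238464 / 36646974114167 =0.00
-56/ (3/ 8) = -149.33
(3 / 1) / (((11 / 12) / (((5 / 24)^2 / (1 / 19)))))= 475 / 176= 2.70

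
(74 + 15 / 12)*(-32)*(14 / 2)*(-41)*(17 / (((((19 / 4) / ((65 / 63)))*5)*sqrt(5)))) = 87275552*sqrt(5) / 855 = 228250.37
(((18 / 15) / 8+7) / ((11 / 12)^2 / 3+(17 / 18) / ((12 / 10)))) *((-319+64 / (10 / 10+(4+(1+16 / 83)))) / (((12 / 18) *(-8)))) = 918844641 / 2369540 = 387.77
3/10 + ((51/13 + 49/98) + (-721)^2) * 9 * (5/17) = 1520548194/1105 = 1376061.71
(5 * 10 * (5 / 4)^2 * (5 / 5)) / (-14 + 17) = 625 / 24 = 26.04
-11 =-11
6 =6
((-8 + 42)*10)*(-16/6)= -2720/3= -906.67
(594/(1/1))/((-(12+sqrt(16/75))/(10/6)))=-111375/1348+2475 *sqrt(3)/1348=-79.44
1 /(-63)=-0.02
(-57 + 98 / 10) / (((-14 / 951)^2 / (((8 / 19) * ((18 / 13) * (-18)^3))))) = 44811868505472 / 60515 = 740508444.28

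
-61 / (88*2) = -61 / 176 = -0.35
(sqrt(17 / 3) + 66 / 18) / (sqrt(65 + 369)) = sqrt(434)* (sqrt(51) + 11) / 1302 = 0.29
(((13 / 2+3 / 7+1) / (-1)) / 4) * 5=-555 / 56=-9.91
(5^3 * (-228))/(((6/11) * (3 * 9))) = -52250/27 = -1935.19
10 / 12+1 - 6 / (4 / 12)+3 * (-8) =-241 / 6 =-40.17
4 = 4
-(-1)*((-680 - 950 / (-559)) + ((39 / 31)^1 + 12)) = -11524521 / 17329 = -665.04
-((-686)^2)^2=-221460595216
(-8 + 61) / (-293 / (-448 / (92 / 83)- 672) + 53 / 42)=3935568 / 113921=34.55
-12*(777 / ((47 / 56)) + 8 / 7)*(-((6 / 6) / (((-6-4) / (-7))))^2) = 1280832 / 235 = 5450.35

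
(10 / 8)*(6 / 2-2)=5 / 4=1.25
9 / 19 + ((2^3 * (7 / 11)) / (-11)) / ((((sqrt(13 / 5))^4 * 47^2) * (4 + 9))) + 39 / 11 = 4.02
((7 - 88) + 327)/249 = 82/83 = 0.99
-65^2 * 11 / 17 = -46475 / 17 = -2733.82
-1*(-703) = 703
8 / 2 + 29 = 33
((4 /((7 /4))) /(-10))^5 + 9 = 472664107 /52521875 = 9.00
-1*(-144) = 144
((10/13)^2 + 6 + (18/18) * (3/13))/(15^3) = 1153/570375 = 0.00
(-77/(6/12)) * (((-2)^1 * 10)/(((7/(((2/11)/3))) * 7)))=80/21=3.81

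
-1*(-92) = 92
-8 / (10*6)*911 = -1822 / 15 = -121.47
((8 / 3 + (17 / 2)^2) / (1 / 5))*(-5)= -22475 / 12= -1872.92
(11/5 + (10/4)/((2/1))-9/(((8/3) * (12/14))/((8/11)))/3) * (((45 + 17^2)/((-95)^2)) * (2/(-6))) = -30561/992750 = -0.03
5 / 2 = 2.50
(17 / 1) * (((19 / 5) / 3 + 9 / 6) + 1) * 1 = 1921 / 30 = 64.03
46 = 46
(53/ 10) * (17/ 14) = 901/ 140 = 6.44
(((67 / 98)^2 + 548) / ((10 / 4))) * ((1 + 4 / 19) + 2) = 321316341 / 456190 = 704.35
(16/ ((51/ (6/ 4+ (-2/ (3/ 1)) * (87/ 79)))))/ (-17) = -968/ 68493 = -0.01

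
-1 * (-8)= 8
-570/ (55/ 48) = -5472/ 11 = -497.45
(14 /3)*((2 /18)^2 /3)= 14 /729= 0.02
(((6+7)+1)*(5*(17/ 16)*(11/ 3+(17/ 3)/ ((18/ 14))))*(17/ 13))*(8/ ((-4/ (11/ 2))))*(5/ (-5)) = 12127885/ 1404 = 8638.09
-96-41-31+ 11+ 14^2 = 39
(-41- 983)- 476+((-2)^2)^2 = -1484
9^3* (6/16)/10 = 2187/80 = 27.34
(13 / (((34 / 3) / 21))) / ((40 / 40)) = 24.09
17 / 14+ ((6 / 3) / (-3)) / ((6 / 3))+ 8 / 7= 85 / 42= 2.02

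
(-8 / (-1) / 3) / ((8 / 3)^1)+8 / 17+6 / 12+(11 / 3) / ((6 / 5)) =769 / 153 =5.03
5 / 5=1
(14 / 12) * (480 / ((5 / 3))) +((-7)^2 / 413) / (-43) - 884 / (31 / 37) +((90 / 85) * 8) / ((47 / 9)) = -45085535267 / 62838953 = -717.48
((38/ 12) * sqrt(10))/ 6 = 19 * sqrt(10)/ 36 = 1.67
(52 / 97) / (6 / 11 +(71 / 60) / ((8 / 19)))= 21120 / 132211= 0.16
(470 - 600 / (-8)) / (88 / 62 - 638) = -16895 / 19734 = -0.86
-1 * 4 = -4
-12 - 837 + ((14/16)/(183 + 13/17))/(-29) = -849.00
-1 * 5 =-5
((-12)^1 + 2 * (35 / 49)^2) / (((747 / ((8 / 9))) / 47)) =-202288 / 329427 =-0.61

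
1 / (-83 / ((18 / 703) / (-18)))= 1 / 58349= 0.00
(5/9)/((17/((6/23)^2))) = 20/8993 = 0.00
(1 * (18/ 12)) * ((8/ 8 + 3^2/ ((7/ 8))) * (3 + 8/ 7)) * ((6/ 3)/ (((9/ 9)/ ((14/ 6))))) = 327.29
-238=-238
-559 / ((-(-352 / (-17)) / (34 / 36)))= 161551 / 6336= 25.50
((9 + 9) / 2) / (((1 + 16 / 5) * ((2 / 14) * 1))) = 15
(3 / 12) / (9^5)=1 / 236196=0.00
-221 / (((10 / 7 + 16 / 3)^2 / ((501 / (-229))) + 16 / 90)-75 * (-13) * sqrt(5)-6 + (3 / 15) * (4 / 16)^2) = -67317734835318240000 * sqrt(5) / 1484727161381412855191-1844106880359285360 / 1484727161381412855191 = -0.10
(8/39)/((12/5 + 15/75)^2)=0.03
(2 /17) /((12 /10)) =5 /51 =0.10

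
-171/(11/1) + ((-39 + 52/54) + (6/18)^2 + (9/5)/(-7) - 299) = -3666613/10395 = -352.73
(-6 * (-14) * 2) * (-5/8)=-105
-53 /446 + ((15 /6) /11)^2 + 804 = 86770077 /107932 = 803.93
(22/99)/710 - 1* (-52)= 166141/3195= 52.00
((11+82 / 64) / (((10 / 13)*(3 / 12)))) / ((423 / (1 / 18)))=1703 / 203040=0.01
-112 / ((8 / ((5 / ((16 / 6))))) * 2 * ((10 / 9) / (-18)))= 212.62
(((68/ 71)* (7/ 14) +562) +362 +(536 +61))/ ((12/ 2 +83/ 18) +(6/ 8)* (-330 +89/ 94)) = -6.44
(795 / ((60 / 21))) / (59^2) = 1113 / 13924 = 0.08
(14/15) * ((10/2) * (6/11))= 28/11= 2.55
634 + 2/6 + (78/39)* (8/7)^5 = 638.23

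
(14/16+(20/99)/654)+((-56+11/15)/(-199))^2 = 244205804291/256400634600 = 0.95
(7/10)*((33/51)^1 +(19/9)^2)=24598/6885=3.57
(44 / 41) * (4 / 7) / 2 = 88 / 287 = 0.31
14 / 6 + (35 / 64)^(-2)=5.68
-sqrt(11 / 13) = -0.92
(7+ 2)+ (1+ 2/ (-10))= 49/ 5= 9.80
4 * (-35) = -140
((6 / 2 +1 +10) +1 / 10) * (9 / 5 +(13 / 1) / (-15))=329 / 25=13.16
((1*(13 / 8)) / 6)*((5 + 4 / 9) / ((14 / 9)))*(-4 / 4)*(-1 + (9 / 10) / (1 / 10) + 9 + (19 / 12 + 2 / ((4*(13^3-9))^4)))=-14882829427872014609 / 844873577140322304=-17.62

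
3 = 3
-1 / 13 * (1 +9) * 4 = -40 / 13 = -3.08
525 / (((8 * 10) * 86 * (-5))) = -21 / 1376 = -0.02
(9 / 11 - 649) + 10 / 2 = -7075 / 11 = -643.18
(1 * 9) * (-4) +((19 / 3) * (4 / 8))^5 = 2196163 / 7776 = 282.43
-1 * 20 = -20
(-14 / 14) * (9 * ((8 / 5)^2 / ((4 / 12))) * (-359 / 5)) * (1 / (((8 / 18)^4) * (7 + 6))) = 63595773 / 6500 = 9783.97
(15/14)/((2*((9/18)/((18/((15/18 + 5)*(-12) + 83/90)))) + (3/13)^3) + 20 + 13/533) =1094435550/16546869997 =0.07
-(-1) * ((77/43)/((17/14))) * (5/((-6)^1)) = -2695/2193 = -1.23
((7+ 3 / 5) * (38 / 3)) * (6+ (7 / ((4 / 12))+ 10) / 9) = 24548 / 27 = 909.19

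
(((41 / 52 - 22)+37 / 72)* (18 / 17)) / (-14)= 19373 / 12376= 1.57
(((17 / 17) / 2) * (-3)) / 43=-3 / 86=-0.03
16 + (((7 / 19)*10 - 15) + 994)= 18975 / 19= 998.68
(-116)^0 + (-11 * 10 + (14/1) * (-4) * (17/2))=-585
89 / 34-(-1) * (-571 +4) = -19189 / 34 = -564.38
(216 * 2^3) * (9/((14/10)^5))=48600000/16807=2891.65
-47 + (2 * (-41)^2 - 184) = 3131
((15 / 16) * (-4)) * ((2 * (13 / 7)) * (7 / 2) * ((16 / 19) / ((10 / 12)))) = -49.26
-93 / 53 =-1.75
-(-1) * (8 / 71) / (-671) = -8 / 47641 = -0.00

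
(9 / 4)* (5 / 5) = 9 / 4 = 2.25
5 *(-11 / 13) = -55 / 13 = -4.23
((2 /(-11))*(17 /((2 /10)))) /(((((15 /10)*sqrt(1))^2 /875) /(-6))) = 1190000 /33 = 36060.61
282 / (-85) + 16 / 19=-3998 / 1615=-2.48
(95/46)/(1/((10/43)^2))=4750/42527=0.11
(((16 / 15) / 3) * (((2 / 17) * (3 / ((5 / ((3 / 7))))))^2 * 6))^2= 11943936 / 3133342515625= 0.00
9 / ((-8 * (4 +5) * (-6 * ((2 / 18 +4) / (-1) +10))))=3 / 848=0.00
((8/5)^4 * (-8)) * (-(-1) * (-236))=7733248/625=12373.20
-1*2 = -2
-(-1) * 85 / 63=85 / 63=1.35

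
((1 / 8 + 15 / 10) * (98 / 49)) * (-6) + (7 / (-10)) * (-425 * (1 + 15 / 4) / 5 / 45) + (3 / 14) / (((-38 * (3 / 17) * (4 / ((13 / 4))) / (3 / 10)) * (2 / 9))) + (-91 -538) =-984036647 / 1532160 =-642.25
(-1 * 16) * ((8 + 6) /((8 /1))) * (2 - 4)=56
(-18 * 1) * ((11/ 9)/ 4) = -11/ 2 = -5.50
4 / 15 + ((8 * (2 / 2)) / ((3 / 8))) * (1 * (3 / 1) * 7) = 6724 / 15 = 448.27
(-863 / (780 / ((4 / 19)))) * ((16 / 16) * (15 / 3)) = -863 / 741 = -1.16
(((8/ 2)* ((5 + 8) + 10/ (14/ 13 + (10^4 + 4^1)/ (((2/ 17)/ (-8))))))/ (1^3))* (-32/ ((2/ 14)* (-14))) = 3678900992/ 4421761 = 832.00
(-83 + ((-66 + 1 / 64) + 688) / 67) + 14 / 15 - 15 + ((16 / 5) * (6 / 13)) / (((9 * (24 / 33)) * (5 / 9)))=-365304497 / 4180800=-87.38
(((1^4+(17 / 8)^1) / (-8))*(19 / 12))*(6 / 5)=-95 / 128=-0.74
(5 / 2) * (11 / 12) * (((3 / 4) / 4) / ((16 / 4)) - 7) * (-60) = 122375 / 128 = 956.05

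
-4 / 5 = -0.80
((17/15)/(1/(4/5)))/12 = 17/225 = 0.08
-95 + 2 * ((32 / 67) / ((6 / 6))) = -6301 / 67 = -94.04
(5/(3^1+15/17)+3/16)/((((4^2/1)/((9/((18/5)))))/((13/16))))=50635/270336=0.19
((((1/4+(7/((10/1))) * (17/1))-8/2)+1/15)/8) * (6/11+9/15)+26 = 239153/8800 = 27.18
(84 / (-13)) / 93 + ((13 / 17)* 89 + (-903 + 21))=-5576787 / 6851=-814.01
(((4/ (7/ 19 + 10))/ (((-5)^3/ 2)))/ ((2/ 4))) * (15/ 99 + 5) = -10336/ 162525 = -0.06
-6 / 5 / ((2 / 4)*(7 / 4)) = -1.37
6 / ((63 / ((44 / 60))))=22 / 315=0.07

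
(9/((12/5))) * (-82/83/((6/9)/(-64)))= 29520/83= 355.66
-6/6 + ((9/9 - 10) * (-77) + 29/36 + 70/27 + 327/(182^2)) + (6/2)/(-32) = 695.31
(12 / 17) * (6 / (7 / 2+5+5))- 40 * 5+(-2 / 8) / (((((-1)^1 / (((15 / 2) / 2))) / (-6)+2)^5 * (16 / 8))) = -536976309515879 / 2689052614656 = -199.69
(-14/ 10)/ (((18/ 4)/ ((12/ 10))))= -28/ 75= -0.37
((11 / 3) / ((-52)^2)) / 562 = 11 / 4558944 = 0.00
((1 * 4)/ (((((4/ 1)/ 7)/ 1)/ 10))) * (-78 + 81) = 210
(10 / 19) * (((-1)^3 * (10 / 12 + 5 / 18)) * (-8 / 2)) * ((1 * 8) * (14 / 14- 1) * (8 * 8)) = 0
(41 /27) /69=41 /1863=0.02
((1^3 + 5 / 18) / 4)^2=529 / 5184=0.10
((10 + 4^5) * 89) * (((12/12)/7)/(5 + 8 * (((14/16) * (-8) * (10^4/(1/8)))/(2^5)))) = -92026/979965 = -0.09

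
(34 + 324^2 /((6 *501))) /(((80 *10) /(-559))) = -643409 /13360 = -48.16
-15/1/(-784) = 15/784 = 0.02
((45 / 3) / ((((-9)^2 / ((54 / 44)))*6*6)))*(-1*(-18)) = 5 / 44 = 0.11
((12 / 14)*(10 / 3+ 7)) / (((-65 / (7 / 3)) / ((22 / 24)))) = -341 / 1170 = -0.29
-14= -14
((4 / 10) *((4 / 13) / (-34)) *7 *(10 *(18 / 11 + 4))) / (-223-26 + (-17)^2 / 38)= 131936 / 22299563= 0.01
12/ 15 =4/ 5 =0.80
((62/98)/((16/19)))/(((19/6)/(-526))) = -24459/196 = -124.79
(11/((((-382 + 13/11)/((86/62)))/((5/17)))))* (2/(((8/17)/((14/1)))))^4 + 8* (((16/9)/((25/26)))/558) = -621423544854439/4207431600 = -147696.65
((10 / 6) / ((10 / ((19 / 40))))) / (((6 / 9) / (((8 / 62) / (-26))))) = -19 / 32240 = -0.00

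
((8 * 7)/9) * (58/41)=3248/369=8.80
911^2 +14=829935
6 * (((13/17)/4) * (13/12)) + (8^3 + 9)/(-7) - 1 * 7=-80.19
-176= -176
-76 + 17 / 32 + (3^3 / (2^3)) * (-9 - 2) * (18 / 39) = -38523 / 416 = -92.60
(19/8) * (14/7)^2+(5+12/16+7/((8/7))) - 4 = 139/8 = 17.38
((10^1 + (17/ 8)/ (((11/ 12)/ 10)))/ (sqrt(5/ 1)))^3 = 1945085 * sqrt(5)/ 1331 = 3267.73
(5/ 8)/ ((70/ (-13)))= -13/ 112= -0.12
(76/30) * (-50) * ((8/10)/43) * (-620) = 188480/129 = 1461.09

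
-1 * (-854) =854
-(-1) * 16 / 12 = 4 / 3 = 1.33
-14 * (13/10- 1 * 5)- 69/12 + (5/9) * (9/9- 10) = 821/20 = 41.05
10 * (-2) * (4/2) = -40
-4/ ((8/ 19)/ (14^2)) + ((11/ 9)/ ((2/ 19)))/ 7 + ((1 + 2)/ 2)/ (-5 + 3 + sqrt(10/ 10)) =-117296/ 63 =-1861.84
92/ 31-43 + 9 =-962/ 31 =-31.03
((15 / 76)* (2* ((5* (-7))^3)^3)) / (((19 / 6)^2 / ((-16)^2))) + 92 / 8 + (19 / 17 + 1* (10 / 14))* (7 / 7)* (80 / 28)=-9075929750369808777939 / 11427094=-794246529377443.54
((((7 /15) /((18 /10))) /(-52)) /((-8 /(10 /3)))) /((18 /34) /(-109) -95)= -64855 /2965989312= -0.00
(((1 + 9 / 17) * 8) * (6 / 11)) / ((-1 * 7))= -1248 / 1309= -0.95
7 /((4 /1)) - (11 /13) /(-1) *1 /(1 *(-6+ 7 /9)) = 3881 /2444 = 1.59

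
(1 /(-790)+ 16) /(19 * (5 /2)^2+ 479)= 8426 /314815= 0.03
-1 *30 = -30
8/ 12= 2/ 3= 0.67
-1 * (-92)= 92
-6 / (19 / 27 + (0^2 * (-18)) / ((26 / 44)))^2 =-4374 / 361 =-12.12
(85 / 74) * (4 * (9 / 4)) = 765 / 74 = 10.34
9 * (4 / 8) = 9 / 2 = 4.50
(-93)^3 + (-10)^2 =-804257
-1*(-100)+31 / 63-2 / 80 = 253177 / 2520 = 100.47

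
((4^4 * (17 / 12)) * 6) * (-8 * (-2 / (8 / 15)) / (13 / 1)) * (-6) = -30129.23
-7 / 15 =-0.47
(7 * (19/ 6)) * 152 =10108/ 3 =3369.33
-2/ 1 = -2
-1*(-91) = 91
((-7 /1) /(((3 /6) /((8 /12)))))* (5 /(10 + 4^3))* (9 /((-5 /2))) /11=84 /407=0.21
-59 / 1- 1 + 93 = 33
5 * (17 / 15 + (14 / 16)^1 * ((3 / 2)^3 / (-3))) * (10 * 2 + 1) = 1001 / 64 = 15.64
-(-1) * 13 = 13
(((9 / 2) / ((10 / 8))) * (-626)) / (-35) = 11268 / 175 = 64.39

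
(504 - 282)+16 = 238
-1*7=-7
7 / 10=0.70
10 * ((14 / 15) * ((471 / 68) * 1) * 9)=9891 / 17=581.82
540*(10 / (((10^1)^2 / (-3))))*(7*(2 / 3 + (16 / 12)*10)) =-15876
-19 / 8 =-2.38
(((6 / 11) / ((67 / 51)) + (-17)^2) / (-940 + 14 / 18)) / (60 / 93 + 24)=-59510421 / 4759613804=-0.01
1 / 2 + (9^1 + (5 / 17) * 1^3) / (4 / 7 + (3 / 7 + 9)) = 243 / 170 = 1.43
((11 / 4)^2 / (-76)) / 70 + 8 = 680839 / 85120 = 8.00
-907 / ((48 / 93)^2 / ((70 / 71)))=-3356.84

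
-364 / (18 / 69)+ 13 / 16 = -66937 / 48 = -1394.52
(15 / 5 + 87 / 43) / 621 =8 / 989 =0.01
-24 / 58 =-12 / 29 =-0.41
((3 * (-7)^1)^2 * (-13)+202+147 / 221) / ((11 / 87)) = -106331748 / 2431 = -43739.92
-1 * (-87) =87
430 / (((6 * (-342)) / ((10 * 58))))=-62350 / 513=-121.54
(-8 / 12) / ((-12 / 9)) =1 / 2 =0.50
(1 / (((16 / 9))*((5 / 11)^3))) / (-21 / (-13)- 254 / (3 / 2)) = -467181 / 13082000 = -0.04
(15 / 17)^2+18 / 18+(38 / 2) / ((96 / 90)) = 90589 / 4624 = 19.59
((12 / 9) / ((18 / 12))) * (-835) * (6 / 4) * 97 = -323980 / 3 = -107993.33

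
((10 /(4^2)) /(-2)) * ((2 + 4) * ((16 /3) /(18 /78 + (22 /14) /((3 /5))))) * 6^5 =-10614240 /389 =-27285.96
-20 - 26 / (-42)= -407 / 21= -19.38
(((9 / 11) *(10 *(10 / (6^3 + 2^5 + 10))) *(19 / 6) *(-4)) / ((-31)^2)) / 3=-1900 / 1363659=-0.00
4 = 4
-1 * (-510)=510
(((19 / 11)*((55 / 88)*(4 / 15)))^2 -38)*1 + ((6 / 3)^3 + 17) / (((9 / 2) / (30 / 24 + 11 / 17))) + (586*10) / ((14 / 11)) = 4576.91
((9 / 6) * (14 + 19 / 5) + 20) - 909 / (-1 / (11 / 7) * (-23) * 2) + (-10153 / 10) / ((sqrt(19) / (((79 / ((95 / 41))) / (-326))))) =12596 / 805 + 32885567 * sqrt(19) / 5884300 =40.01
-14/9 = -1.56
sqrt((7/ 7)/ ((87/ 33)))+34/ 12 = sqrt(319)/ 29+17/ 6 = 3.45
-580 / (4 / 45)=-6525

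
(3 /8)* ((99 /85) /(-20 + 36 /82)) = -12177 /545360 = -0.02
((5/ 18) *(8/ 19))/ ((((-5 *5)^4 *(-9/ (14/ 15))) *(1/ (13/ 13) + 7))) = -7/ 1803515625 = -0.00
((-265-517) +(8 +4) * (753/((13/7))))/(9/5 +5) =132715/221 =600.52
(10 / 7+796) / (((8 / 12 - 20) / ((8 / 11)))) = -66984 / 2233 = -30.00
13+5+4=22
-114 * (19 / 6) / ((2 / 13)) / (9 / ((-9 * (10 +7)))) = 79781 / 2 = 39890.50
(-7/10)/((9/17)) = -119/90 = -1.32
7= 7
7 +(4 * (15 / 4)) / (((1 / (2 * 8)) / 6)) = 1447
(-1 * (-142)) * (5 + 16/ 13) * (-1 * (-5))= 57510/ 13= 4423.85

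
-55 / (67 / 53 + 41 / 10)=-29150 / 2843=-10.25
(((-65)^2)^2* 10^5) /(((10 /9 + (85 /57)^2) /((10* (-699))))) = -8107935951375000000 /2167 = -3741548662378864.79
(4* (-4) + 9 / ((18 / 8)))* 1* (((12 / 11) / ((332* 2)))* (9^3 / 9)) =-1458 / 913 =-1.60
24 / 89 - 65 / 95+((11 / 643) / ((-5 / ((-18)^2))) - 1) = -13717004 / 5436565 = -2.52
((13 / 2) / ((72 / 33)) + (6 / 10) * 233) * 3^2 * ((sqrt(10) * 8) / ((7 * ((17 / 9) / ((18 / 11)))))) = 8326881 * sqrt(10) / 6545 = 4023.21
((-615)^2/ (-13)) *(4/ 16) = -7273.56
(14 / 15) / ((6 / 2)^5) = 14 / 3645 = 0.00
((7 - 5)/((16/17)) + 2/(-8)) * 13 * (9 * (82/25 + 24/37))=637767/740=861.85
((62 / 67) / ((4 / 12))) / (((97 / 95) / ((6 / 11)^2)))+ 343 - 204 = 109942801 / 786379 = 139.81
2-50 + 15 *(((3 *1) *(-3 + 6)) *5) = 627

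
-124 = -124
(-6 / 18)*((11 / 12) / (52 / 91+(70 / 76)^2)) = -27797 / 129159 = -0.22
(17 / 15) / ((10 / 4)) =34 / 75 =0.45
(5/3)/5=1/3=0.33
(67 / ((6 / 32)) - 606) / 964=-373 / 1446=-0.26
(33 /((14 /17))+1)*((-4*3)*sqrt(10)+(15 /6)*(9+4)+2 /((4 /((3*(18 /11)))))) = 442175 /308 - 3450*sqrt(10) /7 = -122.92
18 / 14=9 / 7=1.29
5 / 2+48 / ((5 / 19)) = 1849 / 10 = 184.90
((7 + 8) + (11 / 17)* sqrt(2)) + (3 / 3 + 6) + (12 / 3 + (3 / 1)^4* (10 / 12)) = 11* sqrt(2) / 17 + 187 / 2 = 94.42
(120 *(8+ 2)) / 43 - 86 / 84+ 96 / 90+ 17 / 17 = 87139 / 3010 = 28.95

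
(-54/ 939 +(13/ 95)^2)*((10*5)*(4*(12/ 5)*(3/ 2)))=-15775632/ 564965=-27.92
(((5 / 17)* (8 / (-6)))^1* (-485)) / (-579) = -9700 / 29529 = -0.33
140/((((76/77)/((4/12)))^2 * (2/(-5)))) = -1037575/25992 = -39.92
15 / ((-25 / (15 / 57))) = -3 / 19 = -0.16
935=935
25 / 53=0.47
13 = 13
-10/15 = -2/3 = -0.67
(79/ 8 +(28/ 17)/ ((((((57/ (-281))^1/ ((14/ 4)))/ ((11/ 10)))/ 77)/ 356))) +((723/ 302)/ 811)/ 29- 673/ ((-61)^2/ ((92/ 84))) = -1024125418993519943509/ 1195132407791560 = -856913.77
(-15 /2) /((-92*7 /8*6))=5 /322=0.02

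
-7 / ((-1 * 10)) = 7 / 10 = 0.70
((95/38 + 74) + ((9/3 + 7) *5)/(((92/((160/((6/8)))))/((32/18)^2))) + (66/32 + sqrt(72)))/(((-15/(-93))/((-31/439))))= -38241431453/196285680 -5766 *sqrt(2)/2195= -198.54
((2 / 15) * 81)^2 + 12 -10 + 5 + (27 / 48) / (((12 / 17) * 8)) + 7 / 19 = 30183073 / 243200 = 124.11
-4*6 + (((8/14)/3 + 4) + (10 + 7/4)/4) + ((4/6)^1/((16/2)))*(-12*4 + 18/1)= -6509/336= -19.37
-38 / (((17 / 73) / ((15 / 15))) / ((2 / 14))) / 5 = -2774 / 595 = -4.66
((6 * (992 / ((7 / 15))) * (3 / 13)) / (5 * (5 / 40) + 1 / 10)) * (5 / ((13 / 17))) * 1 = 910656000 / 34307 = 26544.32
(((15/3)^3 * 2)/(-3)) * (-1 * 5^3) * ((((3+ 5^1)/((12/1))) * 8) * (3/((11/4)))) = 60606.06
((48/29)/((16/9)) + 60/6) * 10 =3170/29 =109.31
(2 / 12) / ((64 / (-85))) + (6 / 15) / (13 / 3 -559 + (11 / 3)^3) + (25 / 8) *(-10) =-824519861 / 26198400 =-31.47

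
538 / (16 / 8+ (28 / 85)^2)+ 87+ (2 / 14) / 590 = 10763630137 / 31458210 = 342.16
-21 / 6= -3.50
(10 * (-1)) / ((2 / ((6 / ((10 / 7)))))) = -21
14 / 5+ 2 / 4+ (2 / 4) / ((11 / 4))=383 / 110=3.48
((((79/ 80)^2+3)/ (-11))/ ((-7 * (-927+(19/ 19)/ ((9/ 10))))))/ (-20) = 17613/ 6317696000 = 0.00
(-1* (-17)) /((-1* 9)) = -17 /9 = -1.89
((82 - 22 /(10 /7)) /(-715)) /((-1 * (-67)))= -0.00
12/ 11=1.09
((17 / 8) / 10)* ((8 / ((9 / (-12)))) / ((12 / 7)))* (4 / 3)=-238 / 135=-1.76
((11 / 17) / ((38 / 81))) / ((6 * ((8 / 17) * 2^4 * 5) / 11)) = 3267 / 48640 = 0.07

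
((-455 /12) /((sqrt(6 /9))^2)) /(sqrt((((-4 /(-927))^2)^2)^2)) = -335993080259655 /2048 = -164059121220.53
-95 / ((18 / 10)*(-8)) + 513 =37411 / 72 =519.60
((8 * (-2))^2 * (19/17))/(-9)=-4864/153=-31.79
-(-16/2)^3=512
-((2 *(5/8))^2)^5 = -9765625/1048576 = -9.31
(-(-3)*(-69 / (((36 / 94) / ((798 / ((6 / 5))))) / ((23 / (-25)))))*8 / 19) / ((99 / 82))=57085448 / 495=115324.14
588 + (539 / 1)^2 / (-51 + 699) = 671545 / 648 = 1036.33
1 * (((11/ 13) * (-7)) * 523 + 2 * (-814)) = -61435/ 13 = -4725.77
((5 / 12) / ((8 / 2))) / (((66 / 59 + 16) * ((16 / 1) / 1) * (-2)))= -59 / 310272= -0.00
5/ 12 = 0.42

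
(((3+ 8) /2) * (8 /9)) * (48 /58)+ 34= 3310 /87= 38.05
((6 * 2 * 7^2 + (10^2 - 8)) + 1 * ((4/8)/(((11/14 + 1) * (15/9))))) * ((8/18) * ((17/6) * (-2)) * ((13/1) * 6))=-133615.22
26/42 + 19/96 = 183/224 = 0.82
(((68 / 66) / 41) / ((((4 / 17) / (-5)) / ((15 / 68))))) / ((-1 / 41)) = 425 / 88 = 4.83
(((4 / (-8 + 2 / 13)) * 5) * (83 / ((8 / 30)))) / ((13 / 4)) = -4150 / 17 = -244.12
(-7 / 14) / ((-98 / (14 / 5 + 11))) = 0.07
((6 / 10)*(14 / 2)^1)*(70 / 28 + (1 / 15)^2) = 7889 / 750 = 10.52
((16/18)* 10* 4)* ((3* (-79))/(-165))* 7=35392/99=357.49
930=930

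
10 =10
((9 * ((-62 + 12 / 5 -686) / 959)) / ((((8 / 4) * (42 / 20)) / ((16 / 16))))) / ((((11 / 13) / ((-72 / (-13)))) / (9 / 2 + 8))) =-10065600 / 73843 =-136.31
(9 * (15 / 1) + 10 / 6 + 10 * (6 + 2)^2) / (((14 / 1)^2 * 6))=1165 / 1764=0.66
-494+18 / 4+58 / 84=-10265 / 21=-488.81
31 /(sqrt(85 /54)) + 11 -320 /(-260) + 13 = 93* sqrt(510) /85 + 328 /13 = 49.94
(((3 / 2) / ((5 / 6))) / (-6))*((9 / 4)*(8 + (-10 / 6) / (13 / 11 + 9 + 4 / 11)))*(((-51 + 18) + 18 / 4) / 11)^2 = -79798689 / 2245760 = -35.53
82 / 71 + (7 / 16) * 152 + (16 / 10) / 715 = 67.66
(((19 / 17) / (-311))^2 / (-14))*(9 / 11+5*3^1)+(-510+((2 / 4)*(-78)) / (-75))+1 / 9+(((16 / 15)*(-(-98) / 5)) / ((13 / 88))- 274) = -4040793268696501 / 6295572308025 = -641.85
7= 7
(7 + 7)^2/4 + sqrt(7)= sqrt(7) + 49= 51.65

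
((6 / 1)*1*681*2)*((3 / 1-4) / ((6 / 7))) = -9534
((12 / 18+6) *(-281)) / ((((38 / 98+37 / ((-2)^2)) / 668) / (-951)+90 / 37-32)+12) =8630378357440 / 80933213093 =106.64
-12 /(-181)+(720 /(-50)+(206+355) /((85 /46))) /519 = 97622 /156565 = 0.62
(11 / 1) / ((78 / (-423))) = -1551 / 26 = -59.65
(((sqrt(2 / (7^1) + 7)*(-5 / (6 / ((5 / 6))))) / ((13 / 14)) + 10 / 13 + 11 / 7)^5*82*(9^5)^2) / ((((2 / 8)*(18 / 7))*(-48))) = -32085758.15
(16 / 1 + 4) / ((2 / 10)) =100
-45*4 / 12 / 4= -15 / 4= -3.75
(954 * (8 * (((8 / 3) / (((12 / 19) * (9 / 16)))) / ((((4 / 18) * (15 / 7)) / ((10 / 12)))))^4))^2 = 1181203508272591652603218100224 / 22876792454961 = 51633265922139317.23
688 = 688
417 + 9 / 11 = 4596 / 11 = 417.82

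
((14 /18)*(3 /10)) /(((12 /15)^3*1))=175 /384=0.46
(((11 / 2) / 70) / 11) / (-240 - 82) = -1 / 45080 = -0.00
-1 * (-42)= 42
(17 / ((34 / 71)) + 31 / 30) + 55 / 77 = 3911 / 105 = 37.25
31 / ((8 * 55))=31 / 440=0.07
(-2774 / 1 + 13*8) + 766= -1904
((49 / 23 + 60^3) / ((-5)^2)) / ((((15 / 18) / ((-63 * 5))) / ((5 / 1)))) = -1877922522 / 115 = -16329761.06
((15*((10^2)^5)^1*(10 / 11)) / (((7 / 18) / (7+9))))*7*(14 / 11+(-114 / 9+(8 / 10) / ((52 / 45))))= -661104000000000000 / 1573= -420282263191354.10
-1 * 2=-2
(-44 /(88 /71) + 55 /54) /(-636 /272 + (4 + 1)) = -63308 /4887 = -12.95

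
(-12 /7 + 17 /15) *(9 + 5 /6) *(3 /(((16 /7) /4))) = -3599 /120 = -29.99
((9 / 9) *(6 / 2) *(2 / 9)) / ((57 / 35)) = 70 / 171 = 0.41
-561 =-561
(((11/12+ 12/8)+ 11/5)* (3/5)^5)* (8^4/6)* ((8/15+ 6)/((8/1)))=15636096/78125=200.14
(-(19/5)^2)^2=130321/625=208.51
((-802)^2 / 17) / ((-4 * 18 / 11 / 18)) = -1768811 / 17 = -104047.71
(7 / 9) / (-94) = -7 / 846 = -0.01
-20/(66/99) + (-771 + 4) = -797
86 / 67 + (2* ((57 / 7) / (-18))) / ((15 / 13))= 10541 / 21105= 0.50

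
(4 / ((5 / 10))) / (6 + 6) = 2 / 3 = 0.67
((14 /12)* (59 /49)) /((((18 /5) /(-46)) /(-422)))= 1431635 /189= 7574.79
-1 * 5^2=-25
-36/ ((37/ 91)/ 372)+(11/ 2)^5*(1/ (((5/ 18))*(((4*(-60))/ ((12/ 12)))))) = -7817377461/ 236800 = -33012.57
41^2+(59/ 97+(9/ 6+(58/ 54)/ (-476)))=2098233985/ 1246644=1683.11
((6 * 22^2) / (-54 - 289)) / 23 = -2904 / 7889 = -0.37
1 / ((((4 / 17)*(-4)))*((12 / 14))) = -119 / 96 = -1.24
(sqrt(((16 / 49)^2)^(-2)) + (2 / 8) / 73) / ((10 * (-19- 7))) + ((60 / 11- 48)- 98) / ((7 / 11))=-7513055839 / 34012160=-220.89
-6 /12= -1 /2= -0.50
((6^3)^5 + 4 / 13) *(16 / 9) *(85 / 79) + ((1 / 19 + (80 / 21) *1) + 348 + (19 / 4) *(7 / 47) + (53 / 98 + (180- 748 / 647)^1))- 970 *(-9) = 941375371111592118041425 / 1046706121188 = 899369318718.75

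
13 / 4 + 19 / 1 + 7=117 / 4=29.25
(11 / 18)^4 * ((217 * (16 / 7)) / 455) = 453871 / 2985255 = 0.15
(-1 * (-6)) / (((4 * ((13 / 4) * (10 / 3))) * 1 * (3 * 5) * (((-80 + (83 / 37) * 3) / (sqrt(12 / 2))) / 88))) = -9768 * sqrt(6) / 881075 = -0.03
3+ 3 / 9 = 10 / 3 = 3.33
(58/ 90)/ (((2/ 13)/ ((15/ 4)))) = 377/ 24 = 15.71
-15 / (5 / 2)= -6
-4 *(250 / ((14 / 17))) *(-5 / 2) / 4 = 10625 / 14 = 758.93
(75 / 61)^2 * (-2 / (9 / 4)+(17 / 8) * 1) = 55625 / 29768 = 1.87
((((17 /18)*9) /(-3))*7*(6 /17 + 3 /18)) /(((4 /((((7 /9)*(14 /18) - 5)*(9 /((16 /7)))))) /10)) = 1155665 /2592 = 445.86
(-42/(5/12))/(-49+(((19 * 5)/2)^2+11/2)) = -2016/44255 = -0.05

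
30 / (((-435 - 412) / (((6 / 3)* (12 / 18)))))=-40 / 847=-0.05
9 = 9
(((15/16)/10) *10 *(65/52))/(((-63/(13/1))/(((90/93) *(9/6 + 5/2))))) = -1625/1736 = -0.94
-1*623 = -623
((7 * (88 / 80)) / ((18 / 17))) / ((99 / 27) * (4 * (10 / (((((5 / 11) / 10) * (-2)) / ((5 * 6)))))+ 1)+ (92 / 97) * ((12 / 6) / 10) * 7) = -126973 / 844976796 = -0.00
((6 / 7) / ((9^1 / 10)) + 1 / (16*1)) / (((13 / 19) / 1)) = 6479 / 4368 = 1.48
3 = 3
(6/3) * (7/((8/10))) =35/2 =17.50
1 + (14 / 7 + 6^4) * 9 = 11683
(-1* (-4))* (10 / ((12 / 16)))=53.33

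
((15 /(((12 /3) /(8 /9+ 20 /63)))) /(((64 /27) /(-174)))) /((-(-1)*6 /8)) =-442.77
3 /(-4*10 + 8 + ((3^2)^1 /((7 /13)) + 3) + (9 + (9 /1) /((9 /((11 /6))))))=-126 /61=-2.07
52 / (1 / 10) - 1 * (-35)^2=-705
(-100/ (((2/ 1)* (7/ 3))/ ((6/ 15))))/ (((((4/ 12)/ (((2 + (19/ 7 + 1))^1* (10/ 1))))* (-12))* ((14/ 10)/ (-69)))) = -2070000/ 343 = -6034.99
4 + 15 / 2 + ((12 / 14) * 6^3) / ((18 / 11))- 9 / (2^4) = 13897 / 112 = 124.08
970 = 970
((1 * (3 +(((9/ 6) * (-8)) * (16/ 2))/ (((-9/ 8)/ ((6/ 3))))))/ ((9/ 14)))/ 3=7294/ 81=90.05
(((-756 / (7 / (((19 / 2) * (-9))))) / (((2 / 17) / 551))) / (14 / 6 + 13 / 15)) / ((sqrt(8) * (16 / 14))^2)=10595622555 / 8192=1293410.96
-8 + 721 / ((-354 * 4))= -12049 / 1416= -8.51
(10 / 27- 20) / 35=-106 / 189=-0.56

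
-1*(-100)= 100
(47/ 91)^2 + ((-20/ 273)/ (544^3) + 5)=5266036702777/ 999863574528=5.27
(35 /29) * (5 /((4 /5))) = 875 /116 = 7.54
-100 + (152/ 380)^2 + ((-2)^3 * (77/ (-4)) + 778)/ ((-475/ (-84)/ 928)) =14520768/ 95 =152850.19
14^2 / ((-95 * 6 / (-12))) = 392 / 95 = 4.13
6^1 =6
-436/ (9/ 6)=-872/ 3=-290.67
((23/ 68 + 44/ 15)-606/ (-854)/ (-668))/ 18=0.18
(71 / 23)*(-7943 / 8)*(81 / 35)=-45680193 / 6440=-7093.20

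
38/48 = 19/24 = 0.79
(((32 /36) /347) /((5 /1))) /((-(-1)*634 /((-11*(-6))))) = 88 /1649985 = 0.00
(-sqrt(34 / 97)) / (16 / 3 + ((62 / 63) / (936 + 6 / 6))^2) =-3484658961 * sqrt(3298) / 1802730608692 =-0.11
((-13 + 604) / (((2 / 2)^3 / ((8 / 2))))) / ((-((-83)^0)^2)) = -2364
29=29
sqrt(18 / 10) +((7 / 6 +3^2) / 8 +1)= 3*sqrt(5) / 5 +109 / 48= 3.61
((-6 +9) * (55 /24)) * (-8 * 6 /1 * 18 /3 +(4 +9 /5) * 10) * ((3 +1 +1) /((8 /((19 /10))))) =-120175 /64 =-1877.73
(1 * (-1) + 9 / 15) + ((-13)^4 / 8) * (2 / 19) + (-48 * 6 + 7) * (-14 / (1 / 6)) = 9112173 / 380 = 23979.40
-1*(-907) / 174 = 907 / 174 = 5.21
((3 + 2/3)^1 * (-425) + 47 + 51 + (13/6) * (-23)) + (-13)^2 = -8047/6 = -1341.17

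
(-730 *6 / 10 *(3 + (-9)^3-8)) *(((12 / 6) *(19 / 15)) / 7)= 4072232 / 35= 116349.49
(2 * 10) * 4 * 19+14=1534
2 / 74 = 1 / 37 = 0.03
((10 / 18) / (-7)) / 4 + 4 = 3.98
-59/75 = -0.79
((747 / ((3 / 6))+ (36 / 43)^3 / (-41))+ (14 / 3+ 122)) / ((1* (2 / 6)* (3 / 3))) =15848944426 / 3259787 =4861.96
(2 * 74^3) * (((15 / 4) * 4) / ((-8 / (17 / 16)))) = -12916515 / 8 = -1614564.38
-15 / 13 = -1.15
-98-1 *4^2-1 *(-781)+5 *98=1157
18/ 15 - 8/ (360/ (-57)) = 37/ 15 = 2.47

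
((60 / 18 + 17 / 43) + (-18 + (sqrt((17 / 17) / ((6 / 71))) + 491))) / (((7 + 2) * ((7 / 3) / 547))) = 547 * sqrt(426) / 126 + 33639406 / 2709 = 12507.25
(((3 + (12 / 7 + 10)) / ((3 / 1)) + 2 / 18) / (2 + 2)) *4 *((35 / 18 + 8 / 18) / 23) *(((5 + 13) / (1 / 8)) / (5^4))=108704 / 905625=0.12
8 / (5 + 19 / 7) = 28 / 27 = 1.04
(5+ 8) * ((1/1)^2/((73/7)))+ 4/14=783/511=1.53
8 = 8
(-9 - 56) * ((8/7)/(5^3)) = -104/175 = -0.59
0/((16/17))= 0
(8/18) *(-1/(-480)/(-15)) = -1/16200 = -0.00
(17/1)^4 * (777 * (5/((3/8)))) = 865277560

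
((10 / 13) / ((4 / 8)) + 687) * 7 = 62657 / 13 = 4819.77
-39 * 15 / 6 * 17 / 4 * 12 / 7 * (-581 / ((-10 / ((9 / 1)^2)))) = -13372047 / 4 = -3343011.75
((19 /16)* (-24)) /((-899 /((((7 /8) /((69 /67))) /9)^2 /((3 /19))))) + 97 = 4304598077665 /44376481152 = 97.00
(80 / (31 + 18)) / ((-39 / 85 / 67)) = -455600 / 1911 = -238.41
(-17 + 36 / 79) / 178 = -1307 / 14062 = -0.09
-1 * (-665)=665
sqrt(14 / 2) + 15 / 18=5 / 6 + sqrt(7)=3.48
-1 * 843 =-843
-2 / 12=-1 / 6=-0.17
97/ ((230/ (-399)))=-38703/ 230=-168.27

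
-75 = -75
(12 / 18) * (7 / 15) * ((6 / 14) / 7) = 0.02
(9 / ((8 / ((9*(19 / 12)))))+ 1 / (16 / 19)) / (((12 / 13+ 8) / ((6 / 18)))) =247 / 384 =0.64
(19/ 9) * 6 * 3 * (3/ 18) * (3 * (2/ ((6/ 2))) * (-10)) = -380/ 3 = -126.67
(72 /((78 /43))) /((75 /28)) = 4816 /325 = 14.82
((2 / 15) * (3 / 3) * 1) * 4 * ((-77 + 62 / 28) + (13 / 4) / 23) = -96142 / 2415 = -39.81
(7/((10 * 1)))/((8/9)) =63/80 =0.79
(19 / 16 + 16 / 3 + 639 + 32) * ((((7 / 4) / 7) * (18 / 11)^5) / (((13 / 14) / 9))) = 40326983109 / 2093663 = 19261.45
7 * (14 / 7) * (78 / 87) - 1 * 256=-7060 / 29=-243.45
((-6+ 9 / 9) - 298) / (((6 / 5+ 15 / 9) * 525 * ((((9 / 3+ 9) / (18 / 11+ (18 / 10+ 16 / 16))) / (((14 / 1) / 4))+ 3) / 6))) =-12322 / 38485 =-0.32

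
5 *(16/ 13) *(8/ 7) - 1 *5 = 185/ 91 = 2.03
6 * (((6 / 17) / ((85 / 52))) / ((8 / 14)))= 3276 / 1445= 2.27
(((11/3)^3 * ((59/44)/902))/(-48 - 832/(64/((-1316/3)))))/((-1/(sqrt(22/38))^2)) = -0.00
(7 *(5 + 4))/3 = 21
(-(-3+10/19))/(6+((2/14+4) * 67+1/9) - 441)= -2961/188309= -0.02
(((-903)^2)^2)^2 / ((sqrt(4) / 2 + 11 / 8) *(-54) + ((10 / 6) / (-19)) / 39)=-561569376110797203551081316 / 162917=-3446966099982182360042.73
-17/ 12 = -1.42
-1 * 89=-89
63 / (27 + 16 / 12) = 189 / 85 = 2.22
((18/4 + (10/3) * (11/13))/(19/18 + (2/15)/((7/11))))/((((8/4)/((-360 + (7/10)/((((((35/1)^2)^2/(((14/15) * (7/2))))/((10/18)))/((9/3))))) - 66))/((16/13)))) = -383112447716/252549375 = -1516.98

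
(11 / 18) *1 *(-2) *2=-22 / 9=-2.44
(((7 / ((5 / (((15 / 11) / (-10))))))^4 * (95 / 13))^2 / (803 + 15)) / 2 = 13654052229321 / 237067203417616000000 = 0.00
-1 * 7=-7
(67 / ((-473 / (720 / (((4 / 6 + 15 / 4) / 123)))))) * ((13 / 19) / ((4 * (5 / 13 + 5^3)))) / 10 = -150414732 / 388193465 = -0.39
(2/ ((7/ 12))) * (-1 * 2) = -48/ 7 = -6.86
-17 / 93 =-0.18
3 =3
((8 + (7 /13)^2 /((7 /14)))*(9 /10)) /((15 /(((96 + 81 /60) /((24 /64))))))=112926 /845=133.64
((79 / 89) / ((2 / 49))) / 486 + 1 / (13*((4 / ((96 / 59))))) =5045249 / 66351636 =0.08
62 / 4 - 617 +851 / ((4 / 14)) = 2377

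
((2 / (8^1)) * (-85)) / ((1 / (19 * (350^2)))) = -49459375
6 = 6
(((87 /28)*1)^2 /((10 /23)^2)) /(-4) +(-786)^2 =193736821599 /313600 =617783.23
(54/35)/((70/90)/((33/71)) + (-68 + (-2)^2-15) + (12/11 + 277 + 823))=0.00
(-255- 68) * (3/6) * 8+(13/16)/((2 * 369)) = -15255923/11808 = -1292.00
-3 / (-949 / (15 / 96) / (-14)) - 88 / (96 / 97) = -4050647 / 45552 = -88.92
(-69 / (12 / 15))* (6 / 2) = -1035 / 4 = -258.75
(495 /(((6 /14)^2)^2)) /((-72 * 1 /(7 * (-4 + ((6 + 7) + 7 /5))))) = -14835.81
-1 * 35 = -35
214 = 214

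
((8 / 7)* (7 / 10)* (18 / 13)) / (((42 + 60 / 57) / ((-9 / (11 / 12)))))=-73872 / 292435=-0.25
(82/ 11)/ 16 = 41/ 88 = 0.47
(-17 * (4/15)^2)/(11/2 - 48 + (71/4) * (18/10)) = 0.11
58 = 58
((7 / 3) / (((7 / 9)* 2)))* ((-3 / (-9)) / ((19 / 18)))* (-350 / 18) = -175 / 19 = -9.21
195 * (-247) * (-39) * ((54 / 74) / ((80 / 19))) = 192727431 / 592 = 325553.09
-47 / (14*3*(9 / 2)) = -47 / 189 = -0.25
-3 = -3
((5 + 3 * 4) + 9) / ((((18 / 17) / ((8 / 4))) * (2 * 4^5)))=221 / 9216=0.02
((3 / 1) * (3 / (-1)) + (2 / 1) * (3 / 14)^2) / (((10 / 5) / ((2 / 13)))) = -873 / 1274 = -0.69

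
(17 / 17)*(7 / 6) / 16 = 7 / 96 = 0.07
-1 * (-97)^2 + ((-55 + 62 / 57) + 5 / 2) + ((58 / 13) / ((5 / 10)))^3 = -2191493795 / 250458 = -8749.95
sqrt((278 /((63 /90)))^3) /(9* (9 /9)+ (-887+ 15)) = -5560* sqrt(4865) /42287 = -9.17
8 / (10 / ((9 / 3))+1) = 24 / 13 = 1.85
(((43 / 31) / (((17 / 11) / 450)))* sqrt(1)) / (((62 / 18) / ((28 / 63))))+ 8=982096 / 16337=60.11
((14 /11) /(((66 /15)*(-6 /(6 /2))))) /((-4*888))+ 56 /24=668577 /286528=2.33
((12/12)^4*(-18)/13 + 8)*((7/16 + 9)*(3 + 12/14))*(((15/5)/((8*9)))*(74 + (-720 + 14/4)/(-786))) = 327695217/435968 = 751.65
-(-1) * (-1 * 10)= -10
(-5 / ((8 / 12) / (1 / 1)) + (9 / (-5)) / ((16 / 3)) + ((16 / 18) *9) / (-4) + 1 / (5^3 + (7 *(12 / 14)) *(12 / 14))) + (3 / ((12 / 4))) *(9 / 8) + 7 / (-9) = -6219823 / 655920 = -9.48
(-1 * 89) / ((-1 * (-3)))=-89 / 3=-29.67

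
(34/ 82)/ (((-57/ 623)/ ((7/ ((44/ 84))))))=-518959/ 8569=-60.56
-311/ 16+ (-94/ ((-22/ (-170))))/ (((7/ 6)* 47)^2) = -7976483/ 405328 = -19.68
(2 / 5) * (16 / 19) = 32 / 95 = 0.34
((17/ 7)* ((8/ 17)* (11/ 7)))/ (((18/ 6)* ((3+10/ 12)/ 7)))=176/ 161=1.09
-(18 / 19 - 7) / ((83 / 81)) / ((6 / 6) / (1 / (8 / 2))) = 9315 / 6308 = 1.48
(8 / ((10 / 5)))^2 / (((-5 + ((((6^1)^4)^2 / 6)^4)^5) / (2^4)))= 256 / 8733233131762103459660808345247639315496960772046833382089277314153013432419984814172138299868821906129944571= 0.00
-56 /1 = -56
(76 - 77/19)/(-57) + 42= 44119/1083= 40.74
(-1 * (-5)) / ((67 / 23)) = 115 / 67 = 1.72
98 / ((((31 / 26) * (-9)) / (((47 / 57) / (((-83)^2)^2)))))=-119756 / 754729678863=-0.00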